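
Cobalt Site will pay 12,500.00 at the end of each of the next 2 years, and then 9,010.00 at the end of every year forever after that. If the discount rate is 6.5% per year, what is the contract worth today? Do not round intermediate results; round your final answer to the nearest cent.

PV of 2-year annuity: 12,500.00 × [1 − (1+0.065)^−2] / 0.065 = 22757.83024
Perpetuity value at year 2: 9,010.00 / 0.065 = 138615.38462
PV of perpetuity: 138615.38462 / (1+0.065)^2 = 122211.54058
Total PV = 22757.83024 + 122211.54058 = 144969.37082

144969.37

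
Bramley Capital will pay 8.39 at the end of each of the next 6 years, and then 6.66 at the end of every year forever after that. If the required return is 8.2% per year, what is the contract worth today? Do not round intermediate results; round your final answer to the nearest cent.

PV of 6-year annuity: 8.39 × [1 − (1+0.082)^−6] / 0.082 = 38.55175
Perpetuity value at year 6: 6.66 / 0.082 = 81.21951
PV of perpetuity: 81.21951 / (1+0.082)^6 = 50.61705
Total PV = 38.55175 + 50.61705 = 89.16880

89.17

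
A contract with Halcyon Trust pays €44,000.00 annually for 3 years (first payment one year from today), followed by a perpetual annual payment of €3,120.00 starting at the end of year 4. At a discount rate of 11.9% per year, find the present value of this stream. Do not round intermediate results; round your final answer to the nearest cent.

PV of 3-year annuity: €44,000.00 × [1 − (1+0.119)^−3] / 0.119 = 105862.44274
Perpetuity value at year 3: €3,120.00 / 0.119 = 26218.48739
PV of perpetuity: 26218.48739 / (1+0.119)^3 = 18711.87782
Total PV = 105862.44274 + 18711.87782 = 124574.32056

€124574.32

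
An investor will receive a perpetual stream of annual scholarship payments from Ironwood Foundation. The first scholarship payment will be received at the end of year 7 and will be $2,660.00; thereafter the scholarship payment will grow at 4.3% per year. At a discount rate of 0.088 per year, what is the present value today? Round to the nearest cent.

$35636.56

Value at end of year 6: C₁ / (r − g) = $2,660.00 / (0.088 − 0.043) = $59,111.1111
Discount to today: PV = $59,111.1111 / (1 + 0.088)^6 = $59,111.1111 / 1.658721 = $35,636.56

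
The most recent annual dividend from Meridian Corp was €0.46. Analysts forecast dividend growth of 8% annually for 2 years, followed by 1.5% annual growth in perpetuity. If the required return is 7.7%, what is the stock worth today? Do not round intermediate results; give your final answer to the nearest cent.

€8.50

D_1 = 0.49680
D_2 = 0.53654
Terminal value at year 2: TV = D_2×(1+g_2)/(r−g_2) = 0.54459/0.062 = 8.78374
P_0 = D_1/(1+r)^1 + D_2/(1+r)^2 + TV/(1+r)^2
    = 0.46128 + 0.46257 + 7.57266 = 8.49650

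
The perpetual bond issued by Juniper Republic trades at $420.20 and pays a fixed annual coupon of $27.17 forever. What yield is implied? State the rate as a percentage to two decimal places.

P = C/r ⇒ r = C/P = $27.17/$420.20 = 0.064660

6.47%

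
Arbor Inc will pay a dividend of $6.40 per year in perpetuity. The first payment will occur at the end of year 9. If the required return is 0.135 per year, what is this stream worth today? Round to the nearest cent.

Value at end of year 8: C / r = $6.40 / 0.135 = $47.4074
Discount to today: PV = $47.4074 / (1 + 0.135)^8 = $47.4074 / 2.754019 = $17.21

$17.21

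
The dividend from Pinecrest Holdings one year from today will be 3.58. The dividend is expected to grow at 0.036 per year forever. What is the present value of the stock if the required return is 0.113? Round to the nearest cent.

Growing perpetuity: P = D₁ / (r − g) = 3.5800 / (0.113 − 0.036) = 46.49

46.49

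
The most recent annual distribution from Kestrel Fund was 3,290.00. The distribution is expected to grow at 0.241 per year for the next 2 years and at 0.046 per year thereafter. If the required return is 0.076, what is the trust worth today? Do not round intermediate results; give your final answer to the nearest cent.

160760.63

D_1 = 4082.89000
D_2 = 5066.86649
Terminal value at year 2: TV = D_2×(1+g_2)/(r−g_2) = 5299.94235/0.03 = 176664.74495
P_0 = D_1/(1+r)^1 + D_2/(1+r)^2 + TV/(1+r)^2
    = 3794.50743 + 4376.37893 + 152589.74530 = 160760.63166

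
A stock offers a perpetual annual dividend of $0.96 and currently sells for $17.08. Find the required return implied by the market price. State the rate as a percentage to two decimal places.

P = C/r ⇒ r = C/P = $0.96/$17.08 = 0.056206

5.62%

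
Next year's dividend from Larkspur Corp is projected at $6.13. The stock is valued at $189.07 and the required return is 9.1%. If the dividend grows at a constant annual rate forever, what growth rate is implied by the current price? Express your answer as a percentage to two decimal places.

P = D₁/(r−g) ⇒ g = r − D₁/P = 0.091 − $6.13/$189.07 = 0.058578

5.86%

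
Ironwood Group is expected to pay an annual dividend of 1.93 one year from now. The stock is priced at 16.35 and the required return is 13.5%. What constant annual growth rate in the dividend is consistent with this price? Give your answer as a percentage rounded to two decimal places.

P = D₁/(r−g) ⇒ g = r − D₁/P = 0.135 − 1.93/16.35 = 0.016957

1.70%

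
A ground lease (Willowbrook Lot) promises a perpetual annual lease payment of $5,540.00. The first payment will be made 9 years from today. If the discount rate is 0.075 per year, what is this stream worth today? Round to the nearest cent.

Value at end of year 8: C / r = $5,540.00 / 0.075 = $73,866.6667
Discount to today: PV = $73,866.6667 / (1 + 0.075)^8 = $73,866.6667 / 1.783478 = $41,417.20

$41417.20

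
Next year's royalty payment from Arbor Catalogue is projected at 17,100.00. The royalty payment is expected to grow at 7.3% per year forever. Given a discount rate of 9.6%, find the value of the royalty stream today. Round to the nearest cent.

Growing perpetuity: P = D₁ / (r − g) = 17,100.0000 / (0.096 − 0.073) = 743,478.26

743478.26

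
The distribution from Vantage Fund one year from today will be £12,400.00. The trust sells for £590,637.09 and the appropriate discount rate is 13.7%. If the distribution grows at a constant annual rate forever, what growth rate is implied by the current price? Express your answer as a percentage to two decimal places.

11.60%

P = D₁/(r−g) ⇒ g = r − D₁/P = 0.137 − £12,400.00/£590,637.09 = 0.116006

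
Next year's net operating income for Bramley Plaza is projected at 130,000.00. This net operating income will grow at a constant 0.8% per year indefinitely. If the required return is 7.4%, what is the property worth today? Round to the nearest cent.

Growing perpetuity: P = D₁ / (r − g) = 130,000.0000 / (0.074 − 0.008) = 1,969,696.97

1969696.97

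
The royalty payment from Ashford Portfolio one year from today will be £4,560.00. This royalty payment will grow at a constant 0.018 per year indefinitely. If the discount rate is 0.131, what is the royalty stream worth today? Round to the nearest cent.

Growing perpetuity: P = D₁ / (r − g) = £4,560.0000 / (0.131 − 0.018) = £40,353.98

£40353.98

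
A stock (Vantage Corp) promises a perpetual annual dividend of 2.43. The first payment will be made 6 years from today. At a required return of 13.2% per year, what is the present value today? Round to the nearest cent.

9.90

Value at end of year 5: C / r = 2.43 / 0.132 = 18.4091
Discount to today: PV = 18.4091 / (1 + 0.132)^5 = 18.4091 / 1.858798 = 9.90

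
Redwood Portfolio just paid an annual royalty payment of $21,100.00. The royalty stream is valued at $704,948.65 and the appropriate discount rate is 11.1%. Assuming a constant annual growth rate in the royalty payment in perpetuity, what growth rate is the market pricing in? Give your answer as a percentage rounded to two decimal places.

7.87%

P = D₀(1+g)/(r−g) ⇒ P(r−g) = D₀(1+g) ⇒ g(P+D₀) = P·r − D₀
g = (P·r − D₀)/(P + D₀) = ($704,948.65×0.111 − $21,100.00) / ($704,948.65 + $21,100.00) = 0.078713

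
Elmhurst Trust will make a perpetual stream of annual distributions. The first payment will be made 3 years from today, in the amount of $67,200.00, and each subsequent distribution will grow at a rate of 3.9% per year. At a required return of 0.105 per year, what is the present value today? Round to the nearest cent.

$833874.67

Value at end of year 2: C₁ / (r − g) = $67,200.00 / (0.105 − 0.039) = $1,018,181.8182
Discount to today: PV = $1,018,181.8182 / (1 + 0.105)^2 = $1,018,181.8182 / 1.221025 = $833,874.67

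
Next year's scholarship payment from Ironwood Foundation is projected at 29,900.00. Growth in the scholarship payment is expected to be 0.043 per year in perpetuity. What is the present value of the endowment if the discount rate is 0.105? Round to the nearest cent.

482258.06

Growing perpetuity: P = D₁ / (r − g) = 29,900.0000 / (0.105 − 0.043) = 482,258.06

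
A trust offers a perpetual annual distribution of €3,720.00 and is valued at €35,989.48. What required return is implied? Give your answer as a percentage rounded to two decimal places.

10.34%

P = C/r ⇒ r = C/P = €3,720.00/€35,989.48 = 0.103364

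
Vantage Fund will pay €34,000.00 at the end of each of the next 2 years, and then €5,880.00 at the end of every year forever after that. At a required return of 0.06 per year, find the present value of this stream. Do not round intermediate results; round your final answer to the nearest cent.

PV of 2-year annuity: €34,000.00 × [1 − (1+0.06)^−2] / 0.06 = 62335.35066
Perpetuity value at year 2: €5,880.00 / 0.06 = 98000.00000
PV of perpetuity: 98000.00000 / (1+0.06)^2 = 87219.65112
Total PV = 62335.35066 + 87219.65112 = 149555.00178

€149555.00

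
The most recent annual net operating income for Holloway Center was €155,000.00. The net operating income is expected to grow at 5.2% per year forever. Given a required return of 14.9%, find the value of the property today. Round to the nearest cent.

€1681030.93

D₁ = D₀ × (1 + g) = €155,000.00 × 1.052 = €163,060.0000
Growing perpetuity: P = D₁ / (r − g) = €163,060.0000 / (0.149 − 0.052) = €1,681,030.93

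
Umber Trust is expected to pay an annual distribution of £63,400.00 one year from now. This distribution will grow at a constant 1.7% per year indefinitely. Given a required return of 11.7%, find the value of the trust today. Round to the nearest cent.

£634000.00

Growing perpetuity: P = D₁ / (r − g) = £63,400.0000 / (0.117 − 0.017) = £634,000.00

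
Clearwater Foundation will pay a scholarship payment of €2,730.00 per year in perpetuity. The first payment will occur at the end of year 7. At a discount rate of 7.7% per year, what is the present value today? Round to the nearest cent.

€22718.40

Value at end of year 6: C / r = €2,730.00 / 0.077 = €35,454.5455
Discount to today: PV = €35,454.5455 / (1 + 0.077)^6 = €35,454.5455 / 1.560609 = €22,718.40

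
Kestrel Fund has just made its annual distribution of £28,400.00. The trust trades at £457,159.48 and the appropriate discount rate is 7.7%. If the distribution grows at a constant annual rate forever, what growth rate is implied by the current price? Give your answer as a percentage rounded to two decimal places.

1.40%

P = D₀(1+g)/(r−g) ⇒ P(r−g) = D₀(1+g) ⇒ g(P+D₀) = P·r − D₀
g = (P·r − D₀)/(P + D₀) = (£457,159.48×0.077 − £28,400.00) / (£457,159.48 + £28,400.00) = 0.014007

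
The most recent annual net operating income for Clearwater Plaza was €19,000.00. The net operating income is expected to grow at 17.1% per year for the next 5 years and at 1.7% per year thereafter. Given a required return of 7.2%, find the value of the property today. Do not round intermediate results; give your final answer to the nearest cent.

€671208.50

D_1 = 22249.00000
D_2 = 26053.57900
D_3 = 30508.74101
D_4 = 35725.73572
D_5 = 41834.83653
Terminal value at year 5: TV = D_5×(1+g_2)/(r−g_2) = 42546.02875/0.055 = 773564.15911
P_0 = D_1/(1+r)^1 + D_2/(1+r)^2 + D_3/(1+r)^3 + D_4/(1+r)^4 + D_5/(1+r)^5 + TV/(1+r)^5
    = 20754.66418 + 22671.37290 + 24765.09111 + 27052.16576 + 29550.45345 + 546414.74839 = 671208.49579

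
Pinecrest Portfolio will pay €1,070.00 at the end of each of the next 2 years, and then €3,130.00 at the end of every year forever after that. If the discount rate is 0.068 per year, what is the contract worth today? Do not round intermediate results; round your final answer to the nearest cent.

PV of 2-year annuity: €1,070.00 × [1 − (1+0.068)^−2] / 0.068 = 1939.95567
Perpetuity value at year 2: €3,130.00 / 0.068 = 46029.41176
PV of perpetuity: 46029.41176 / (1+0.068)^2 = 40354.58816
Total PV = 1939.95567 + 40354.58816 = 42294.54383

€42294.54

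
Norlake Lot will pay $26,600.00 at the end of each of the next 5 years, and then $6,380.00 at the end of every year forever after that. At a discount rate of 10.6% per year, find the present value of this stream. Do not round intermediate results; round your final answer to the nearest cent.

$135677.81

PV of 5-year annuity: $26,600.00 × [1 − (1+0.106)^−5] / 0.106 = 99308.15848
Perpetuity value at year 5: $6,380.00 / 0.106 = 60188.67925
PV of perpetuity: 60188.67925 / (1+0.106)^5 = 36369.65477
Total PV = 99308.15848 + 36369.65477 = 135677.81325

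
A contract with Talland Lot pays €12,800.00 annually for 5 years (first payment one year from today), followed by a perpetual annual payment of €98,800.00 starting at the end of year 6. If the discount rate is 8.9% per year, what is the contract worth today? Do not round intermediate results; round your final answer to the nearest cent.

PV of 5-year annuity: €12,800.00 × [1 − (1+0.089)^−5] / 0.089 = 49916.98754
Perpetuity value at year 5: €98,800.00 / 0.089 = 1110112.35955
PV of perpetuity: 1110112.35955 / (1+0.089)^5 = 724815.61201
Total PV = 49916.98754 + 724815.61201 = 774732.59955

€774732.60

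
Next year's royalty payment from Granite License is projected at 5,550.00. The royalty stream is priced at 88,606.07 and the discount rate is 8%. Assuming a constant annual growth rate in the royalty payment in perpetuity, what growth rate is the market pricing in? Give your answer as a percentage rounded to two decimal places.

P = D₁/(r−g) ⇒ g = r − D₁/P = 0.08 − 5,550.00/88,606.07 = 0.017363

1.74%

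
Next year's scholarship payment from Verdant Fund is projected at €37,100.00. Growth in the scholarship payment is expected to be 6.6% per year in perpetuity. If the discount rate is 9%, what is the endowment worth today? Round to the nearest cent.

€1545833.33

Growing perpetuity: P = D₁ / (r − g) = €37,100.0000 / (0.09 − 0.066) = €1,545,833.33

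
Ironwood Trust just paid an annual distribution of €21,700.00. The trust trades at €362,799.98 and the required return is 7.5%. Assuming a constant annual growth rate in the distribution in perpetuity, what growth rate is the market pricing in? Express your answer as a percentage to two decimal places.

1.43%

P = D₀(1+g)/(r−g) ⇒ P(r−g) = D₀(1+g) ⇒ g(P+D₀) = P·r − D₀
g = (P·r − D₀)/(P + D₀) = (€362,799.98×0.075 − €21,700.00) / (€362,799.98 + €21,700.00) = 0.014330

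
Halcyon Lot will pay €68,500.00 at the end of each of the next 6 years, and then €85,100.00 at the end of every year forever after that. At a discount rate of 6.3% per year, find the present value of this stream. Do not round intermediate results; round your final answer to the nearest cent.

PV of 6-year annuity: €68,500.00 × [1 − (1+0.063)^−6] / 0.063 = 333685.02417
Perpetuity value at year 6: €85,100.00 / 0.063 = 1350793.65079
PV of perpetuity: 1350793.65079 / (1+0.063)^6 = 936244.81055
Total PV = 333685.02417 + 936244.81055 = 1269929.83472

€1269929.83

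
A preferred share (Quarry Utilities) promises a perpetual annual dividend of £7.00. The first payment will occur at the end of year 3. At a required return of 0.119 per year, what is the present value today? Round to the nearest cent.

£46.98

Value at end of year 2: C / r = £7.00 / 0.119 = £58.8235
Discount to today: PV = £58.8235 / (1 + 0.119)^2 = £58.8235 / 1.252161 = £46.98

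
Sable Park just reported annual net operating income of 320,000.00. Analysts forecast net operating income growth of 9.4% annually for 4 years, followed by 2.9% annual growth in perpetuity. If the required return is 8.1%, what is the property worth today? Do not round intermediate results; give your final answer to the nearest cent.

D_1 = 350080.00000
D_2 = 382987.52000
D_3 = 418988.34688
D_4 = 458373.25149
Terminal value at year 4: TV = D_4×(1+g_2)/(r−g_2) = 471666.07578/0.052 = 9070501.45730
P_0 = D_1/(1+r)^1 + D_2/(1+r)^2 + D_3/(1+r)^3 + D_4/(1+r)^4 + TV/(1+r)^4
    = 323848.28862 + 327742.85638 + 331684.25984 + 335673.06222 + 6642453.48130 = 7961401.94836

7961401.95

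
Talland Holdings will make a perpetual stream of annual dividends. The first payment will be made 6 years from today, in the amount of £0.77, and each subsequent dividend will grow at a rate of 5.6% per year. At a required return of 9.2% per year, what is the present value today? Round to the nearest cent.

Value at end of year 5: C₁ / (r − g) = £0.77 / (0.092 − 0.056) = £21.3889
Discount to today: PV = £21.3889 / (1 + 0.092)^5 = £21.3889 / 1.552792 = £13.77

£13.77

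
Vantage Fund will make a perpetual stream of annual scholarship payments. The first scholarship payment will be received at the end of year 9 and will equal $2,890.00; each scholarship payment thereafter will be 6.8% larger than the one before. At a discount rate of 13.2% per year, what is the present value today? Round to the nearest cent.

Value at end of year 8: C₁ / (r − g) = $2,890.00 / (0.132 − 0.068) = $45,156.2500
Discount to today: PV = $45,156.2500 / (1 + 0.132)^8 = $45,156.2500 / 2.696320 = $16,747.36

$16747.36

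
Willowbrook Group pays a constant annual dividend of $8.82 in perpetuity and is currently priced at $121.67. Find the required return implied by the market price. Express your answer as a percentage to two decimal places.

7.25%

P = C/r ⇒ r = C/P = $8.82/$121.67 = 0.072491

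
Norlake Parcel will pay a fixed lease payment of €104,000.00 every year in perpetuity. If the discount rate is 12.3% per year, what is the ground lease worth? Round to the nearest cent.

Level perpetuity: PV = C / r = €104,000.00 / 0.123 = €845,528.46

€845528.46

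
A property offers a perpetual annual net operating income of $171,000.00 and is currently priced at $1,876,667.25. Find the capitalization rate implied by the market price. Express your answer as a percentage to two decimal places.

P = C/r ⇒ r = C/P = $171,000.00/$1,876,667.25 = 0.091119

9.11%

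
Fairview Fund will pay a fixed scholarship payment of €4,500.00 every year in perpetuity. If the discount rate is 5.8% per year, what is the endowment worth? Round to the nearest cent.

Level perpetuity: PV = C / r = €4,500.00 / 0.058 = €77,586.21

€77586.21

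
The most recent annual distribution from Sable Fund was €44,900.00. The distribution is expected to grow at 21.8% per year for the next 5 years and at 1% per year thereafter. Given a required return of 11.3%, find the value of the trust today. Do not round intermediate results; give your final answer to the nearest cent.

D_1 = 54688.20000
D_2 = 66610.22760
D_3 = 81131.25722
D_4 = 98817.87129
D_5 = 120360.16723
Terminal value at year 5: TV = D_5×(1+g_2)/(r−g_2) = 121563.76890/0.103 = 1180230.76605
P_0 = D_1/(1+r)^1 + D_2/(1+r)^2 + D_3/(1+r)^3 + D_4/(1+r)^4 + D_5/(1+r)^5 + TV/(1+r)^5
    = 49135.84906 + 53771.30651 + 58844.07128 + 64395.39876 + 70470.43638 + 691020.78390 = 987637.84589

€987637.85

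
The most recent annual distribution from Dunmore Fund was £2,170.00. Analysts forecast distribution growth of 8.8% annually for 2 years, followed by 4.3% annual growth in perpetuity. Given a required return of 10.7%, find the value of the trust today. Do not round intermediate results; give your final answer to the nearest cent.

D_1 = 2360.96000
D_2 = 2568.72448
Terminal value at year 2: TV = D_2×(1+g_2)/(r−g_2) = 2679.17963/0.064 = 41862.18176
P_0 = D_1/(1+r)^1 + D_2/(1+r)^2 + TV/(1+r)^2
    = 2132.75519 + 2096.14964 + 34160.68866 = 38389.59350

£38389.59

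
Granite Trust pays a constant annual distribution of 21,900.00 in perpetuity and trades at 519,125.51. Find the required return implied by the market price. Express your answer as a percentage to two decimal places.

P = C/r ⇒ r = C/P = 21,900.00/519,125.51 = 0.042186

4.22%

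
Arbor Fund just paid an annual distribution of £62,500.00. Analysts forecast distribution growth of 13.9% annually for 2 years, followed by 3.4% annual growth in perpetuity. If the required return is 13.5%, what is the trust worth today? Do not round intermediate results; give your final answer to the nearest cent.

D_1 = 71187.50000
D_2 = 81082.56250
Terminal value at year 2: TV = D_2×(1+g_2)/(r−g_2) = 83839.36963/0.101 = 830092.76856
P_0 = D_1/(1+r)^1 + D_2/(1+r)^2 + TV/(1+r)^2
    = 62720.26432 + 62941.30490 + 644369.39864 = 770030.96785

£770030.97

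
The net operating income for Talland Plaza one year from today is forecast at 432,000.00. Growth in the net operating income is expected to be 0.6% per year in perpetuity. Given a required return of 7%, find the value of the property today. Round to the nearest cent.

Growing perpetuity: P = D₁ / (r − g) = 432,000.0000 / (0.07 − 0.006) = 6,750,000.00

6750000.00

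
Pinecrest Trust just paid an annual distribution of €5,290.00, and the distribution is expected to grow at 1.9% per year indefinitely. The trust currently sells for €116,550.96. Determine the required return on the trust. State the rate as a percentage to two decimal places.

6.53%

D₁ = €5,290.00 × 1.019 = €5,390.5100
P = D₁/(r − g) ⇒ r = D₁/P + g = €5,390.5100/€116,550.96 + 0.019 = 0.046250 + 0.019 = 0.065250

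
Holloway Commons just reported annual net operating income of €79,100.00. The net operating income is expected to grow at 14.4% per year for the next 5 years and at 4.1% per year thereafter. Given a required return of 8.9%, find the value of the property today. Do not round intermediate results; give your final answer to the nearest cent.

€2654323.27

D_1 = 90490.40000
D_2 = 103521.01760
D_3 = 118428.04413
D_4 = 135481.68249
D_5 = 154991.04477
Terminal value at year 5: TV = D_5×(1+g_2)/(r−g_2) = 161345.67760/0.048 = 3361368.28341
P_0 = D_1/(1+r)^1 + D_2/(1+r)^2 + D_3/(1+r)^3 + D_4/(1+r)^4 + D_5/(1+r)^5 + TV/(1+r)^5
    = 83094.94949 + 87291.66412 + 91700.33402 + 96331.66402 + 101196.89958 + 2194707.75961 = 2654323.27084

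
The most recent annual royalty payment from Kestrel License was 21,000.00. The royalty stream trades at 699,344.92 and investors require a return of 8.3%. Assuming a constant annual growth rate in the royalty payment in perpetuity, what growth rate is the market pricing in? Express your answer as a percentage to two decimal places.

P = D₀(1+g)/(r−g) ⇒ P(r−g) = D₀(1+g) ⇒ g(P+D₀) = P·r − D₀
g = (P·r − D₀)/(P + D₀) = (699,344.92×0.083 − 21,000.00) / (699,344.92 + 21,000.00) = 0.051428

5.14%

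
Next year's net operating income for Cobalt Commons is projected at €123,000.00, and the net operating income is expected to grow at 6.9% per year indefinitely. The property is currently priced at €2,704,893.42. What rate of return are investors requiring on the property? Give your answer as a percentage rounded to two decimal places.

11.45%

P = D₁/(r − g) ⇒ r = D₁/P + g = €123,000.0000/€2,704,893.42 + 0.069 = 0.045473 + 0.069 = 0.114473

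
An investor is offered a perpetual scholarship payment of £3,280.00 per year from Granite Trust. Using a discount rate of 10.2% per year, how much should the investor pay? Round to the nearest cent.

Level perpetuity: PV = C / r = £3,280.00 / 0.102 = £32,156.86

£32156.86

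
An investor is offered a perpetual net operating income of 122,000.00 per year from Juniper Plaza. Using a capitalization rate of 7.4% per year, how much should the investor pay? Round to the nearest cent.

Level perpetuity: PV = C / r = 122,000.00 / 0.074 = 1,648,648.65

1648648.65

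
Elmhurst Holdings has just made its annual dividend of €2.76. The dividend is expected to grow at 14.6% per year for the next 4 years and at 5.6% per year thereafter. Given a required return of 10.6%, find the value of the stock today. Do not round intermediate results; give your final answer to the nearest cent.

D_1 = 3.16296
D_2 = 3.62475
D_3 = 4.15397
D_4 = 4.76045
Terminal value at year 4: TV = D_4×(1+g_2)/(r−g_2) = 5.02703/0.05 = 100.54060
P_0 = D_1/(1+r)^1 + D_2/(1+r)^2 + D_3/(1+r)^3 + D_4/(1+r)^4 + TV/(1+r)^4
    = 2.85982 + 2.96325 + 3.07042 + 3.18146 + 67.19252 = 79.26747

€79.27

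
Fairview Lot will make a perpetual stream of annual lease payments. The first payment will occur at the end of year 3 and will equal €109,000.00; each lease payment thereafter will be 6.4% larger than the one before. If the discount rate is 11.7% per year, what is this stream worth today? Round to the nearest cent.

€1648330.45

Value at end of year 2: C₁ / (r − g) = €109,000.00 / (0.117 − 0.064) = €2,056,603.7736
Discount to today: PV = €2,056,603.7736 / (1 + 0.117)^2 = €2,056,603.7736 / 1.247689 = €1,648,330.45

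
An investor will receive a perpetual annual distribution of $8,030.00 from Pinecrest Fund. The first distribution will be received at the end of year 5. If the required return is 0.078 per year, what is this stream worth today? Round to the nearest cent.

Value at end of year 4: C / r = $8,030.00 / 0.078 = $102,948.7179
Discount to today: PV = $102,948.7179 / (1 + 0.078)^4 = $102,948.7179 / 1.350439 = $76,233.51

$76233.51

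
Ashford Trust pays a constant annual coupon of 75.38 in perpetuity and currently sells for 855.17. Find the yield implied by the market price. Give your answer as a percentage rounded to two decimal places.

8.81%

P = C/r ⇒ r = C/P = 75.38/855.17 = 0.088146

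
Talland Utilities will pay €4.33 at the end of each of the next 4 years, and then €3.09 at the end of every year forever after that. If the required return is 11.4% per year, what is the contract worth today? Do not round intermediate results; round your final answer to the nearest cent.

PV of 4-year annuity: €4.33 × [1 − (1+0.114)^−4] / 0.114 = 13.31966
Perpetuity value at year 4: €3.09 / 0.114 = 27.10526
PV of perpetuity: 27.10526 / (1+0.114)^4 = 17.60001
Total PV = 13.31966 + 17.60001 = 30.91967

€30.92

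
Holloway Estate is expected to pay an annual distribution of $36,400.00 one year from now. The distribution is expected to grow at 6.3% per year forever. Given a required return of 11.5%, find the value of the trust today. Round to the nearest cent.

Growing perpetuity: P = D₁ / (r − g) = $36,400.0000 / (0.115 − 0.063) = $700,000.00

$700000.00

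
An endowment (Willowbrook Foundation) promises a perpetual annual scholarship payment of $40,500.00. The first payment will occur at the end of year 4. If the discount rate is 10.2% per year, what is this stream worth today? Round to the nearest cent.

$296694.89

Value at end of year 3: C / r = $40,500.00 / 0.102 = $397,058.8235
Discount to today: PV = $397,058.8235 / (1 + 0.102)^3 = $397,058.8235 / 1.338273 = $296,694.89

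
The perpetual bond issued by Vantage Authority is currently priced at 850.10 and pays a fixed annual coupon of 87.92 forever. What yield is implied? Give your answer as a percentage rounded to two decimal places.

10.34%

P = C/r ⇒ r = C/P = 87.92/850.10 = 0.103423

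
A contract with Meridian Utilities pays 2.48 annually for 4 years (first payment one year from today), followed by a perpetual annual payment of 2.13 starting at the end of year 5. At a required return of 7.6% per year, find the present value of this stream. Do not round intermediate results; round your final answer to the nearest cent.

29.20

PV of 4-year annuity: 2.48 × [1 − (1+0.076)^−4] / 0.076 = 8.28774
Perpetuity value at year 4: 2.13 / 0.076 = 28.02632
PV of perpetuity: 28.02632 / (1+0.076)^4 = 20.90821
Total PV = 8.28774 + 20.90821 = 29.19596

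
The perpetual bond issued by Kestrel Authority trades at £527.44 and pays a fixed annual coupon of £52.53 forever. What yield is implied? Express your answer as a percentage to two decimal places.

9.96%

P = C/r ⇒ r = C/P = £52.53/£527.44 = 0.099594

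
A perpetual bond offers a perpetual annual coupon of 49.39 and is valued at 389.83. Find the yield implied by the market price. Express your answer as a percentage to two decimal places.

P = C/r ⇒ r = C/P = 49.39/389.83 = 0.126696

12.67%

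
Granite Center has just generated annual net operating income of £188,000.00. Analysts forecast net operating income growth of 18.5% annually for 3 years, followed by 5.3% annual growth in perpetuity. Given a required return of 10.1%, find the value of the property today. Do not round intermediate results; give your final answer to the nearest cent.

D_1 = 222780.00000
D_2 = 263994.30000
D_3 = 312833.24550
Terminal value at year 3: TV = D_3×(1+g_2)/(r−g_2) = 329413.40751/0.048 = 6862779.32316
P_0 = D_1/(1+r)^1 + D_2/(1+r)^2 + D_3/(1+r)^3 + TV/(1+r)^3
    = 202343.32425 + 217780.96207 + 234396.40332 + 5142071.09774 = 5796591.78738

£5796591.79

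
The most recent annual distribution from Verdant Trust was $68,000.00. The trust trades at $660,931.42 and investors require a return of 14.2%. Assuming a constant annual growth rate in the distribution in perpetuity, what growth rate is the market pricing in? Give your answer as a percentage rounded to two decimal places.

P = D₀(1+g)/(r−g) ⇒ P(r−g) = D₀(1+g) ⇒ g(P+D₀) = P·r − D₀
g = (P·r − D₀)/(P + D₀) = ($660,931.42×0.142 − $68,000.00) / ($660,931.42 + $68,000.00) = 0.035466

3.55%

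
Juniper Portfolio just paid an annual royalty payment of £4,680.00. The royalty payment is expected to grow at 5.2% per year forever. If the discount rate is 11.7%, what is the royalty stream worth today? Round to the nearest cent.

£75744.00

D₁ = D₀ × (1 + g) = £4,680.00 × 1.052 = £4,923.3600
Growing perpetuity: P = D₁ / (r − g) = £4,923.3600 / (0.117 − 0.052) = £75,744.00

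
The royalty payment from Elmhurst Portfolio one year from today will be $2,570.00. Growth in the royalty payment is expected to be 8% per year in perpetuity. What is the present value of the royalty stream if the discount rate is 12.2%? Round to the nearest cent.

Growing perpetuity: P = D₁ / (r − g) = $2,570.0000 / (0.122 − 0.08) = $61,190.48

$61190.48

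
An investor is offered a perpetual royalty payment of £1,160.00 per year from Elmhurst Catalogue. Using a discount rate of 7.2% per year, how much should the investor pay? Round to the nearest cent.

£16111.11

Level perpetuity: PV = C / r = £1,160.00 / 0.072 = £16,111.11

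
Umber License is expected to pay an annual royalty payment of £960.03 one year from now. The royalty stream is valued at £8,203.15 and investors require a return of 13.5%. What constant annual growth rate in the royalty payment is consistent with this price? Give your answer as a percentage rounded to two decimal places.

P = D₁/(r−g) ⇒ g = r − D₁/P = 0.135 − £960.03/£8,203.15 = 0.017968

1.80%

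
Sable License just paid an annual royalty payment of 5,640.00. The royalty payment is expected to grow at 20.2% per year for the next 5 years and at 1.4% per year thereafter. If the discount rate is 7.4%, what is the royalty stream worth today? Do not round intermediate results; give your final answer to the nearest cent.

D_1 = 6779.28000
D_2 = 8148.69456
D_3 = 9794.73086
D_4 = 11773.26650
D_5 = 14151.46633
Terminal value at year 5: TV = D_5×(1+g_2)/(r−g_2) = 14349.58686/0.06 = 239159.78093
P_0 = D_1/(1+r)^1 + D_2/(1+r)^2 + D_3/(1+r)^3 + D_4/(1+r)^4 + D_5/(1+r)^5 + TV/(1+r)^5
    = 6312.17877 + 7064.46823 + 7906.41603 + 8848.70770 + 9903.30228 + 167365.80861 = 207400.88163

207400.88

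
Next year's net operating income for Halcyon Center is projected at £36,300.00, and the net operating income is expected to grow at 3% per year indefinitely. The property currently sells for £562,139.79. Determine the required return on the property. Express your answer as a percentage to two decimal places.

P = D₁/(r − g) ⇒ r = D₁/P + g = £36,300.0000/£562,139.79 + 0.03 = 0.064575 + 0.03 = 0.094575

9.46%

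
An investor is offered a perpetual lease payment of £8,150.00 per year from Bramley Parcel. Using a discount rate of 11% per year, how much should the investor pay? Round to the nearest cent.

£74090.91

Level perpetuity: PV = C / r = £8,150.00 / 0.11 = £74,090.91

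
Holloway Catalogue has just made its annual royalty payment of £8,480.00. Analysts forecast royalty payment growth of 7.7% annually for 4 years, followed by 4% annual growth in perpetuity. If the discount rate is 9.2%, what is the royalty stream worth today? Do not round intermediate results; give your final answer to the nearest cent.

D_1 = 9132.96000
D_2 = 9836.19792
D_3 = 10593.58516
D_4 = 11409.29122
Terminal value at year 4: TV = D_4×(1+g_2)/(r−g_2) = 11865.66287/0.052 = 228185.82434
P_0 = D_1/(1+r)^1 + D_2/(1+r)^2 + D_3/(1+r)^3 + D_4/(1+r)^4 + TV/(1+r)^4
    = 8363.51648 + 8248.63302 + 8135.32762 + 8023.57861 + 160471.57222 = 193242.62795

£193242.63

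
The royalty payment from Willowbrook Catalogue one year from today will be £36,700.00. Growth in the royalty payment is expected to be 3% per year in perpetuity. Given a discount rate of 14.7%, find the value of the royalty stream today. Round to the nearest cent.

£313675.21

Growing perpetuity: P = D₁ / (r − g) = £36,700.0000 / (0.147 − 0.03) = £313,675.21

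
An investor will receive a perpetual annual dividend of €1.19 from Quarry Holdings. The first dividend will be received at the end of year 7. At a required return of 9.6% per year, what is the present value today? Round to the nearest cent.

€7.15

Value at end of year 6: C / r = €1.19 / 0.096 = €12.3958
Discount to today: PV = €12.3958 / (1 + 0.096)^6 = €12.3958 / 1.733258 = €7.15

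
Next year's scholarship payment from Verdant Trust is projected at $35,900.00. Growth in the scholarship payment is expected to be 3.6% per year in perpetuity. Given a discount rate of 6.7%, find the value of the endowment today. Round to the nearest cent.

$1158064.52

Growing perpetuity: P = D₁ / (r − g) = $35,900.0000 / (0.067 − 0.036) = $1,158,064.52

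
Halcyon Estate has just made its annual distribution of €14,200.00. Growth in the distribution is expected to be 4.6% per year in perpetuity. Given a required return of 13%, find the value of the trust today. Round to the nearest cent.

€176823.81

D₁ = D₀ × (1 + g) = €14,200.00 × 1.046 = €14,853.2000
Growing perpetuity: P = D₁ / (r − g) = €14,853.2000 / (0.13 − 0.046) = €176,823.81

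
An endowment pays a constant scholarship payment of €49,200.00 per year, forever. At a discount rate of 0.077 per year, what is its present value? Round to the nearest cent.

Level perpetuity: PV = C / r = €49,200.00 / 0.077 = €638,961.04

€638961.04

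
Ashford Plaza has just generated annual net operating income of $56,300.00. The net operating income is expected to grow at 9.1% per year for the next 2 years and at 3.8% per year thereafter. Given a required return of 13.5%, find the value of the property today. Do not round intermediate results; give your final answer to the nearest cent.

$662799.22

D_1 = 61423.30000
D_2 = 67012.82030
Terminal value at year 2: TV = D_2×(1+g_2)/(r−g_2) = 69559.30747/0.097 = 717106.26259
P_0 = D_1/(1+r)^1 + D_2/(1+r)^2 + TV/(1+r)^2
    = 54117.44493 + 52019.49993 + 556662.27762 = 662799.22249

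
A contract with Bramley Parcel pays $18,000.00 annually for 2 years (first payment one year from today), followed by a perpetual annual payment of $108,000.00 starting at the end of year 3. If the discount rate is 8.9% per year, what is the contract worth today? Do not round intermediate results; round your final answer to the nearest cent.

PV of 2-year annuity: $18,000.00 × [1 − (1+0.089)^−2] / 0.089 = 31707.00241
Perpetuity value at year 2: $108,000.00 / 0.089 = 1213483.14607
PV of perpetuity: 1213483.14607 / (1+0.089)^2 = 1023241.13163
Total PV = 31707.00241 + 1023241.13163 = 1054948.13404

$1054948.13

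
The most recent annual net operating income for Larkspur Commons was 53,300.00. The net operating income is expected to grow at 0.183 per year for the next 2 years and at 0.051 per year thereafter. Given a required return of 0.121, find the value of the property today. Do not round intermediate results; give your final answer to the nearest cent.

D_1 = 63053.90000
D_2 = 74592.76370
Terminal value at year 2: TV = D_2×(1+g_2)/(r−g_2) = 78396.99465/0.07 = 1119957.06641
P_0 = D_1/(1+r)^1 + D_2/(1+r)^2 + TV/(1+r)^2
    = 56247.90366 + 59358.84927 + 891230.72255 = 1006837.47547

1006837.48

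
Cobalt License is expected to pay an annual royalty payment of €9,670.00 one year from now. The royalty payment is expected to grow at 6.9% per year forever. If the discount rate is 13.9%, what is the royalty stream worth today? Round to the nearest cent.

Growing perpetuity: P = D₁ / (r − g) = €9,670.0000 / (0.139 − 0.069) = €138,142.86

€138142.86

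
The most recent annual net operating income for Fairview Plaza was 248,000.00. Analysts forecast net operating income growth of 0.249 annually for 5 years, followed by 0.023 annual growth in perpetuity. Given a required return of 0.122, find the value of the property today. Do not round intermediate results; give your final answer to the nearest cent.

D_1 = 309752.00000
D_2 = 386880.24800
D_3 = 483213.42975
D_4 = 603533.57376
D_5 = 753813.43363
Terminal value at year 5: TV = D_5×(1+g_2)/(r−g_2) = 771151.14260/0.099 = 7789405.48081
P_0 = D_1/(1+r)^1 + D_2/(1+r)^2 + D_3/(1+r)^3 + D_4/(1+r)^4 + D_5/(1+r)^5 + TV/(1+r)^5
    = 276071.30125 + 307320.01360 + 342105.79054 + 380828.99499 + 423935.30726 + 4380664.84171 = 6110926.24936

6110926.25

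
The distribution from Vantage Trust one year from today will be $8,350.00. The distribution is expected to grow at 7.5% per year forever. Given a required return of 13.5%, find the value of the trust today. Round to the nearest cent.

Growing perpetuity: P = D₁ / (r − g) = $8,350.0000 / (0.135 − 0.075) = $139,166.67

$139166.67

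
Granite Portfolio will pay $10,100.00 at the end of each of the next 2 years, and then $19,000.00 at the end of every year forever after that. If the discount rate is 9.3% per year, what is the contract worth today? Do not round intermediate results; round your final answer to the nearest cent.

$188708.46

PV of 2-year annuity: $10,100.00 × [1 − (1+0.093)^−2] / 0.093 = 17694.98824
Perpetuity value at year 2: $19,000.00 / 0.093 = 204301.07527
PV of perpetuity: 204301.07527 / (1+0.093)^2 = 171013.47364
Total PV = 17694.98824 + 171013.47364 = 188708.46187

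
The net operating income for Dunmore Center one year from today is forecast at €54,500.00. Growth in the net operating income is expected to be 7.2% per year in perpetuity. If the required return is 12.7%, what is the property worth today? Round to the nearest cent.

Growing perpetuity: P = D₁ / (r − g) = €54,500.0000 / (0.127 − 0.072) = €990,909.09

€990909.09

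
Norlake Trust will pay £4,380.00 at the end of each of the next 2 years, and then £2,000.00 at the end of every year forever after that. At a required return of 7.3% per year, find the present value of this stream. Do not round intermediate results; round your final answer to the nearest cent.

£31682.52

PV of 2-year annuity: £4,380.00 × [1 − (1+0.073)^−2] / 0.073 = 7886.31225
Perpetuity value at year 2: £2,000.00 / 0.073 = 27397.26027
PV of perpetuity: 27397.26027 / (1+0.073)^2 = 23796.20445
Total PV = 7886.31225 + 23796.20445 = 31682.51670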